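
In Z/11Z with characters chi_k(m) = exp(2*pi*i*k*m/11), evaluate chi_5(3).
chi_5(3) = zeta_11^15 = exp(8*I*pi/11)

Derivation: chi_5(3) = zeta_11^(5*3) = zeta_11^15. Since zeta_11^11 = 1, this equals zeta_11^4 = exp(2*pi*i*4/11) = exp(8*I*pi/11).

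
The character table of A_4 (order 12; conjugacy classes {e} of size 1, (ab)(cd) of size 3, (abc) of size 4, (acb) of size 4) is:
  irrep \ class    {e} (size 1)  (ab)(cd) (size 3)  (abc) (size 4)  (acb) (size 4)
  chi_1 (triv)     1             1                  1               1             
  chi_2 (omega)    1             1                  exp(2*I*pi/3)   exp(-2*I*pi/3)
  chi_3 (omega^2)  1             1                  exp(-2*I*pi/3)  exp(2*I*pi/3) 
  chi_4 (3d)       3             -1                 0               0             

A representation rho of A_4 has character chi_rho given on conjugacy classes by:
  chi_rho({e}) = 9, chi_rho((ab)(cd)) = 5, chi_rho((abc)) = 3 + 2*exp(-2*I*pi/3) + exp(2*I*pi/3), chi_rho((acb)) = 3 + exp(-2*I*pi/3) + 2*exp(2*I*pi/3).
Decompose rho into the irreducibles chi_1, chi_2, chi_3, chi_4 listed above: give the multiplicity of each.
Multiplicities: chi_1: 3, chi_2: 1, chi_3: 2, chi_4: 1.

Explanation: Use <chi_rho, chi> = (1/|G|) sum_C |C| * chi_rho(C) * conj(chi(C)) with |G| = 12 for each irreducible chi in the table:
  <chi_rho, chi_1> = (1/12)[1*(9)*conj(1) + 3*(5)*conj(1) + 4*(3 + 2*exp(-2*I*pi/3) + exp(2*I*pi/3))*conj(1) + 4*(3 + exp(-2*I*pi/3) + 2*exp(2*I*pi/3))*conj(1)]
      = (1/12)[(9) + (15) + (12 + 8*exp(-2*I*pi/3) + 4*exp(2*I*pi/3)) + (12 + 4*exp(-2*I*pi/3) + 8*exp(2*I*pi/3))] = 36/12 = 3
  <chi_rho, chi_2> = (1/12)[1*(9)*conj(1) + 3*(5)*conj(1) + 4*(3 + 2*exp(-2*I*pi/3) + exp(2*I*pi/3))*conj(exp(2*I*pi/3)) + 4*(3 + exp(-2*I*pi/3) + 2*exp(2*I*pi/3))*conj(exp(-2*I*pi/3))]
      = (1/12)[(9) + (15) + (4 + 12*exp(-2*I*pi/3) + 8*exp(2*I*pi/3)) + (4 + 8*exp(-2*I*pi/3) + 12*exp(2*I*pi/3))] = 12/12 = 1
  <chi_rho, chi_3> = (1/12)[1*(9)*conj(1) + 3*(5)*conj(1) + 4*(3 + 2*exp(-2*I*pi/3) + exp(2*I*pi/3))*conj(exp(-2*I*pi/3)) + 4*(3 + exp(-2*I*pi/3) + 2*exp(2*I*pi/3))*conj(exp(2*I*pi/3))]
      = (1/12)[(9) + (15) + (8 + 4*exp(-2*I*pi/3) + 12*exp(2*I*pi/3)) + (8 + 12*exp(-2*I*pi/3) + 4*exp(2*I*pi/3))] = 24/12 = 2
  <chi_rho, chi_4> = (1/12)[1*(9)*conj(3) + 3*(5)*conj(-1) + 4*(3 + 2*exp(-2*I*pi/3) + exp(2*I*pi/3))*conj(0) + 4*(3 + exp(-2*I*pi/3) + 2*exp(2*I*pi/3))*conj(0)]
      = (1/12)[(27) + (-15) + (0) + (0)] = 12/12 = 1
(Exp terms are combined using exp(i*s)*conj(exp(i*t)) = exp(i*(s-t)), and sums of them are collapsed using the identity that for every m > 1 the m distinct m-th roots of unity sum to 0, e.g. 1 + exp(2*I*pi/3) + exp(-2*I*pi/3) = 0.)
Dimension check: dim(rho) = sum (mult * dim) = 3*1 + 1*1 + 2*1 + 1*3 = 9 = chi_rho(e) = 9.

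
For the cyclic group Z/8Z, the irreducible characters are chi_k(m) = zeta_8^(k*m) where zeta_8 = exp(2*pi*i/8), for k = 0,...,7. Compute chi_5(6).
chi_5(6) = zeta_8^30 = -I

Argument: chi_5(6) = zeta_8^(5*6) = zeta_8^30. Since zeta_8^8 = 1, this equals zeta_8^6 = exp(2*pi*i*6/8) = -I.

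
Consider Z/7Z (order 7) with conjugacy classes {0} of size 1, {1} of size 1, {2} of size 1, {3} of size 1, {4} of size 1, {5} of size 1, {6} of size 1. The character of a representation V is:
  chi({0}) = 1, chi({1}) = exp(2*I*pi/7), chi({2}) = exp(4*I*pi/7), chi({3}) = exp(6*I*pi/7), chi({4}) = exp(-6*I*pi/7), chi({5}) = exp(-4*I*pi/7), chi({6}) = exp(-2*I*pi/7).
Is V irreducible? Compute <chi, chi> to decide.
Irreducible: <chi, chi> = 1.

<chi, chi> = (1/|G|) sum_C |C| * |chi(C)|^2 = (1/7)[1*|1|^2 + 1*|exp(2*I*pi/7)|^2 + 1*|exp(4*I*pi/7)|^2 + 1*|exp(6*I*pi/7)|^2 + 1*|exp(-6*I*pi/7)|^2 + 1*|exp(-4*I*pi/7)|^2 + 1*|exp(-2*I*pi/7)|^2]
  = (1/7)[(1) + (1) + (1) + (1) + (1) + (1) + (1)] = 7/7 = 1.
(Exp terms are combined using exp(i*s)*conj(exp(i*t)) = exp(i*(s-t)), and sums of them are collapsed using the identity that for every m > 1 the m distinct m-th roots of unity sum to 0, e.g. 1 + exp(2*I*pi/3) + exp(-2*I*pi/3) = 0.)
A character is irreducible iff <chi, chi> = 1, so this representation is irreducible.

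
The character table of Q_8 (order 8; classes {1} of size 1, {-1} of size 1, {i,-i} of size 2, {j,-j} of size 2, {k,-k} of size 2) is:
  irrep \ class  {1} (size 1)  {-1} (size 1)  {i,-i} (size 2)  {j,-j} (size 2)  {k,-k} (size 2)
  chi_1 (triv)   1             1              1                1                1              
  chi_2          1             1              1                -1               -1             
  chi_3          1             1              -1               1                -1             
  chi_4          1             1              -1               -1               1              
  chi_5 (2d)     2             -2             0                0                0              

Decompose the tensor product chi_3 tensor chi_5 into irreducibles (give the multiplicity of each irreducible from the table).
chi_3 tensor chi_5 = chi_5 (all other irreducibles have multiplicity 0).

Solution. The character of a tensor product is the pointwise product (chi_3 * chi_5)(C) = chi_3(C) * chi_5(C):
  {1}: (1)*(2), {-1}: (1)*(-2), {i,-i}: (-1)*(0), {j,-j}: (1)*(0), {k,-k}: (-1)*(0)
so (chi_3 * chi_5) takes values
  {1} -> 2, {-1} -> -2, {i,-i} -> 0, {j,-j} -> 0, {k,-k} -> 0.
Now take the inner product of this character with each irreducible chi from the table, <chi_3*chi_5, chi> = (1/8) sum_C |C| (chi_3*chi_5)(C) conj(chi(C)):
  <chi_3*chi_5, chi_1> = (1/8)[1*(2)*conj(1) + 1*(-2)*conj(1) + 2*(0)*conj(1) + 2*(0)*conj(1) + 2*(0)*conj(1)]
      = (1/8)[(2) + (-2) + (0) + (0) + (0)] = 0/8 = 0
  <chi_3*chi_5, chi_2> = (1/8)[1*(2)*conj(1) + 1*(-2)*conj(1) + 2*(0)*conj(1) + 2*(0)*conj(-1) + 2*(0)*conj(-1)]
      = (1/8)[(2) + (-2) + (0) + (0) + (0)] = 0/8 = 0
  <chi_3*chi_5, chi_3> = (1/8)[1*(2)*conj(1) + 1*(-2)*conj(1) + 2*(0)*conj(-1) + 2*(0)*conj(1) + 2*(0)*conj(-1)]
      = (1/8)[(2) + (-2) + (0) + (0) + (0)] = 0/8 = 0
  <chi_3*chi_5, chi_4> = (1/8)[1*(2)*conj(1) + 1*(-2)*conj(1) + 2*(0)*conj(-1) + 2*(0)*conj(-1) + 2*(0)*conj(1)]
      = (1/8)[(2) + (-2) + (0) + (0) + (0)] = 0/8 = 0
  <chi_3*chi_5, chi_5> = (1/8)[1*(2)*conj(2) + 1*(-2)*conj(-2) + 2*(0)*conj(0) + 2*(0)*conj(0) + 2*(0)*conj(0)]
      = (1/8)[(4) + (4) + (0) + (0) + (0)] = 8/8 = 1
Hence the multiplicities are chi_5: 1. Dimension check: dim(chi_3)*dim(chi_5) = 1*2 = 2 and sum (mult * dim) = 1*2 = 2.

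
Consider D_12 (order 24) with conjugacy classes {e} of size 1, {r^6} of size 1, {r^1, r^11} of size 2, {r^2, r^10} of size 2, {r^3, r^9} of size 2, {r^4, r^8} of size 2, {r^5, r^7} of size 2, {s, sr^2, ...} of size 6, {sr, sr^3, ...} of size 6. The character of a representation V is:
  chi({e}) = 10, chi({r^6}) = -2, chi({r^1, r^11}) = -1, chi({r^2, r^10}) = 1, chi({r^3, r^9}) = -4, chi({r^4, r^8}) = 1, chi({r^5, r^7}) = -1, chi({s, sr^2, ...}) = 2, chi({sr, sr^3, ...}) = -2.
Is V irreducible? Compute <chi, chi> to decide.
Not irreducible (reducible): <chi, chi> = 8 > 1.

Justification: <chi, chi> = (1/|G|) sum_C |C| * |chi(C)|^2 = (1/24)[1*|10|^2 + 1*|-2|^2 + 2*|-1|^2 + 2*|1|^2 + 2*|-4|^2 + 2*|1|^2 + 2*|-1|^2 + 6*|2|^2 + 6*|-2|^2]
  = (1/24)[(100) + (4) + (2) + (2) + (32) + (2) + (2) + (24) + (24)] = 192/24 = 8.
A character is irreducible iff <chi, chi> = 1, so this representation is reducible.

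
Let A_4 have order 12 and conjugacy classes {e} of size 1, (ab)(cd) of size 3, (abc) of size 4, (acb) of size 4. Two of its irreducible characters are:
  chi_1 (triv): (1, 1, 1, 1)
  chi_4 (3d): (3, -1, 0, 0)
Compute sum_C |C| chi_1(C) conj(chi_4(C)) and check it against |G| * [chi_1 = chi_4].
Sum = 0; so <chi_1, chi_4> = 0 (distinct irreducibles are orthogonal).

Reasoning: Compute term by term over conjugacy classes (|C| * chi_1(C) * conj(chi_4(C))):
  1*(1)*conj(3) + 3*(1)*conj(-1) + 4*(1)*conj(0) + 4*(1)*conj(0)
  = (3) + (-3) + (0) + (0)
  = 0.
(Exp terms are combined using exp(i*s)*conj(exp(i*t)) = exp(i*(s-t)), and sums of them are collapsed using the identity that for every m > 1 the m distinct m-th roots of unity sum to 0, e.g. 1 + exp(2*I*pi/3) + exp(-2*I*pi/3) = 0.)
Dividing by |G| = 12 gives 0/12 = 0, matching the row-orthogonality relation <chi_1, chi_4> = [chi_1 = chi_4].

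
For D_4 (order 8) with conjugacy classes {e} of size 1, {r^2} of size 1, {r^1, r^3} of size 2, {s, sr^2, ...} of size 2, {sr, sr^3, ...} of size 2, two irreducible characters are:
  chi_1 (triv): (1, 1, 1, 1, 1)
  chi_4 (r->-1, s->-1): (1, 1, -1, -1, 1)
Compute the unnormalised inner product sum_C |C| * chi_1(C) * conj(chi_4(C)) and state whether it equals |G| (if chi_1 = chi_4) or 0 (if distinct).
Sum = 0; so <chi_1, chi_4> = 0 (distinct irreducibles are orthogonal).

Why: Compute term by term over conjugacy classes (|C| * chi_1(C) * conj(chi_4(C))):
  1*(1)*conj(1) + 1*(1)*conj(1) + 2*(1)*conj(-1) + 2*(1)*conj(-1) + 2*(1)*conj(1)
  = (1) + (1) + (-2) + (-2) + (2)
  = 0.
Dividing by |G| = 8 gives 0/8 = 0, matching the row-orthogonality relation <chi_1, chi_4> = [chi_1 = chi_4].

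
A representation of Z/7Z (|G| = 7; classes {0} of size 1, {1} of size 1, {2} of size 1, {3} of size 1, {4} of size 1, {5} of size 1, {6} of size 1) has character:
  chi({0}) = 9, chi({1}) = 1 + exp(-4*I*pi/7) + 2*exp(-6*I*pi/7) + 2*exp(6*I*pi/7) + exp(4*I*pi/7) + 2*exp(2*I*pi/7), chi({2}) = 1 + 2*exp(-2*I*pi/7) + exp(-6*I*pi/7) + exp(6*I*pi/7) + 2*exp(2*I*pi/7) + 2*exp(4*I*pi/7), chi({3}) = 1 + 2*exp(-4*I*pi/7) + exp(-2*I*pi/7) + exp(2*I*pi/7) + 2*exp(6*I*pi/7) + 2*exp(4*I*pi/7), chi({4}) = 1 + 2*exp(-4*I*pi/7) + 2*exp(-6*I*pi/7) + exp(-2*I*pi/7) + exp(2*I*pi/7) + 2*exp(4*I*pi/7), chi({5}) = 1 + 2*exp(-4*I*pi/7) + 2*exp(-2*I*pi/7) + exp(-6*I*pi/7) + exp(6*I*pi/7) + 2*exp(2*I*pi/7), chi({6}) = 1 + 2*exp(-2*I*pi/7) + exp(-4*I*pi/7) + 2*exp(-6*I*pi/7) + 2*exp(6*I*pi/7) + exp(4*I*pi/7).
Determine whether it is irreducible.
Not irreducible (reducible): <chi, chi> = 15 > 1.

Solution. <chi, chi> = (1/|G|) sum_C |C| * |chi(C)|^2 = (1/7)[1*|9|^2 + 1*|1 + exp(-4*I*pi/7) + 2*exp(-6*I*pi/7) + 2*exp(6*I*pi/7) + exp(4*I*pi/7) + 2*exp(2*I*pi/7)|^2 + 1*|1 + 2*exp(-2*I*pi/7) + exp(-6*I*pi/7) + exp(6*I*pi/7) + 2*exp(2*I*pi/7) + 2*exp(4*I*pi/7)|^2 + 1*|1 + 2*exp(-4*I*pi/7) + exp(-2*I*pi/7) + exp(2*I*pi/7) + 2*exp(6*I*pi/7) + 2*exp(4*I*pi/7)|^2 + 1*|1 + 2*exp(-4*I*pi/7) + 2*exp(-6*I*pi/7) + exp(-2*I*pi/7) + exp(2*I*pi/7) + 2*exp(4*I*pi/7)|^2 + 1*|1 + 2*exp(-4*I*pi/7) + 2*exp(-2*I*pi/7) + exp(-6*I*pi/7) + exp(6*I*pi/7) + 2*exp(2*I*pi/7)|^2 + 1*|1 + 2*exp(-2*I*pi/7) + exp(-4*I*pi/7) + 2*exp(-6*I*pi/7) + 2*exp(6*I*pi/7) + exp(4*I*pi/7)|^2]
  = (1/7)[(81) + (15 + 10*exp(-4*I*pi/7) + 12*exp(-2*I*pi/7) + 11*exp(-6*I*pi/7) + 11*exp(6*I*pi/7) + 12*exp(2*I*pi/7) + 10*exp(4*I*pi/7)) + (15 + 12*exp(-4*I*pi/7) + 11*exp(-2*I*pi/7) + 10*exp(-6*I*pi/7) + 10*exp(6*I*pi/7) + 11*exp(2*I*pi/7) + 12*exp(4*I*pi/7)) + (15 + 11*exp(-4*I*pi/7) + 10*exp(-2*I*pi/7) + 12*exp(-6*I*pi/7) + 12*exp(6*I*pi/7) + 10*exp(2*I*pi/7) + 11*exp(4*I*pi/7)) + (15 + 11*exp(-4*I*pi/7) + 10*exp(-2*I*pi/7) + 12*exp(-6*I*pi/7) + 12*exp(6*I*pi/7) + 10*exp(2*I*pi/7) + 11*exp(4*I*pi/7)) + (15 + 12*exp(-4*I*pi/7) + 11*exp(-2*I*pi/7) + 10*exp(-6*I*pi/7) + 10*exp(6*I*pi/7) + 11*exp(2*I*pi/7) + 12*exp(4*I*pi/7)) + (15 + 10*exp(-4*I*pi/7) + 12*exp(-2*I*pi/7) + 11*exp(-6*I*pi/7) + 11*exp(6*I*pi/7) + 12*exp(2*I*pi/7) + 10*exp(4*I*pi/7))] = 105/7 = 15.
(Exp terms are combined using exp(i*s)*conj(exp(i*t)) = exp(i*(s-t)), and sums of them are collapsed using the identity that for every m > 1 the m distinct m-th roots of unity sum to 0, e.g. 1 + exp(2*I*pi/3) + exp(-2*I*pi/3) = 0.)
A character is irreducible iff <chi, chi> = 1, so this representation is reducible.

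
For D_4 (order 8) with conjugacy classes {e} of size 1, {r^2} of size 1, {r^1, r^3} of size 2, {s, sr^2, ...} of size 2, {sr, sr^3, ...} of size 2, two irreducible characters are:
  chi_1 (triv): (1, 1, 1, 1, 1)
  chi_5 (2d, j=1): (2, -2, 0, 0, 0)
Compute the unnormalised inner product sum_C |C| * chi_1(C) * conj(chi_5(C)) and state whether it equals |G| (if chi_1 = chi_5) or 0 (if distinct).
Sum = 0; so <chi_1, chi_5> = 0 (distinct irreducibles are orthogonal).

Details: Compute term by term over conjugacy classes (|C| * chi_1(C) * conj(chi_5(C))):
  1*(1)*conj(2) + 1*(1)*conj(-2) + 2*(1)*conj(0) + 2*(1)*conj(0) + 2*(1)*conj(0)
  = (2) + (-2) + (0) + (0) + (0)
  = 0.
Dividing by |G| = 8 gives 0/8 = 0, matching the row-orthogonality relation <chi_1, chi_5> = [chi_1 = chi_5].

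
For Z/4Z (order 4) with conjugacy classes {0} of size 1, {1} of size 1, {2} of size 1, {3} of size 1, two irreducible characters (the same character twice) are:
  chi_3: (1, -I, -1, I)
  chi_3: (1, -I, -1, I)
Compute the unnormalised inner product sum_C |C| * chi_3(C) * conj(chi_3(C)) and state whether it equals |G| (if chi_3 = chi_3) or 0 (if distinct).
Sum = 4 = |G| = 4; so <chi_3, chi_3> = 1 (norm-1 confirms irreducibility).

Reasoning: Compute term by term over conjugacy classes (|C| * chi_3(C) * conj(chi_3(C))):
  1*(1)*conj(1) + 1*(-I)*conj(-I) + 1*(-1)*conj(-1) + 1*(I)*conj(I)
  = (1) + (1) + (1) + (1)
  = 4.
(Exp terms are combined using exp(i*s)*conj(exp(i*t)) = exp(i*(s-t)), and sums of them are collapsed using the identity that for every m > 1 the m distinct m-th roots of unity sum to 0, e.g. 1 + exp(2*I*pi/3) + exp(-2*I*pi/3) = 0.)
Dividing by |G| = 4 gives 4/4 = 1, matching the row-orthogonality relation <chi_3, chi_3> = [chi_3 = chi_3].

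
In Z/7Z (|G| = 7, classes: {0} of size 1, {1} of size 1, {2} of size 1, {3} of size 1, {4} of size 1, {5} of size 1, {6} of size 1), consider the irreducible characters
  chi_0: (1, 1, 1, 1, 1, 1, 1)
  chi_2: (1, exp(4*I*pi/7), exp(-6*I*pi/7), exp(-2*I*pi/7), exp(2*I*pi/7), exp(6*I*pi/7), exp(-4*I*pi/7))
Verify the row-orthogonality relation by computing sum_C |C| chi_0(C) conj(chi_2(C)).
Sum = 0; so <chi_0, chi_2> = 0 (distinct irreducibles are orthogonal).

Proof sketch: Compute term by term over conjugacy classes (|C| * chi_0(C) * conj(chi_2(C))):
  1*(1)*conj(1) + 1*(1)*conj(exp(4*I*pi/7)) + 1*(1)*conj(exp(-6*I*pi/7)) + 1*(1)*conj(exp(-2*I*pi/7)) + 1*(1)*conj(exp(2*I*pi/7)) + 1*(1)*conj(exp(6*I*pi/7)) + 1*(1)*conj(exp(-4*I*pi/7))
  = (1) + (exp(-4*I*pi/7)) + (exp(6*I*pi/7)) + (exp(2*I*pi/7)) + (exp(-2*I*pi/7)) + (exp(-6*I*pi/7)) + (exp(4*I*pi/7))
  = 0.
(Exp terms are combined using exp(i*s)*conj(exp(i*t)) = exp(i*(s-t)), and sums of them are collapsed using the identity that for every m > 1 the m distinct m-th roots of unity sum to 0, e.g. 1 + exp(2*I*pi/3) + exp(-2*I*pi/3) = 0.)
Dividing by |G| = 7 gives 0/7 = 0, matching the row-orthogonality relation <chi_0, chi_2> = [chi_0 = chi_2].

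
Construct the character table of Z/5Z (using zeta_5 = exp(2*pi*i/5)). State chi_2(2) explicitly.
Character table of Z/5Z (irreps indexed chi_0,...,chi_4 with chi_k(m) = zeta_5^(k*m), zeta_5 = exp(2*pi*i/5)):
  irrep \ class  {0} (size 1)  {1} (size 1)    {2} (size 1)    {3} (size 1)    {4} (size 1)  
  chi_0          1             1               1               1               1             
  chi_1          1             exp(2*I*pi/5)   exp(4*I*pi/5)   exp(-4*I*pi/5)  exp(-2*I*pi/5)
  chi_2          1             exp(4*I*pi/5)   exp(-2*I*pi/5)  exp(2*I*pi/5)   exp(-4*I*pi/5)
  chi_3          1             exp(-4*I*pi/5)  exp(2*I*pi/5)   exp(-2*I*pi/5)  exp(4*I*pi/5) 
  chi_4          1             exp(-2*I*pi/5)  exp(-4*I*pi/5)  exp(4*I*pi/5)   exp(2*I*pi/5) 

Spot check: chi_2(2) = zeta_5^(2*2) = zeta_5^4 = exp(-2*I*pi/5).

Reasoning: Z/5Z is abelian, so all 5 irreducible complex representations are 1-dimensional. They are given by chi_k(m) = zeta_5^(k*m) for k = 0,...,4. Row orthogonality: sum_m chi_k(m) conj(chi_l(m)) = 5 * [k = l].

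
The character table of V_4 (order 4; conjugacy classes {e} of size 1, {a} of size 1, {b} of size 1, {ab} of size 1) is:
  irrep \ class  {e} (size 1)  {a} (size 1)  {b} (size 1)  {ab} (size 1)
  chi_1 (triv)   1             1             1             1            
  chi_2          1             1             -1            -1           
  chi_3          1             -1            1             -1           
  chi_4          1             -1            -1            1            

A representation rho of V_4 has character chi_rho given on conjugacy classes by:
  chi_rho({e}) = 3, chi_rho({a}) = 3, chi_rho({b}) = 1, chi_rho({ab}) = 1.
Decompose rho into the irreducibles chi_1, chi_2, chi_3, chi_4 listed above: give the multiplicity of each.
Multiplicities: chi_1: 2, chi_2: 1, chi_3: 0, chi_4: 0.

Details: Use <chi_rho, chi> = (1/|G|) sum_C |C| * chi_rho(C) * conj(chi(C)) with |G| = 4 for each irreducible chi in the table:
  <chi_rho, chi_1> = (1/4)[1*(3)*conj(1) + 1*(3)*conj(1) + 1*(1)*conj(1) + 1*(1)*conj(1)]
      = (1/4)[(3) + (3) + (1) + (1)] = 8/4 = 2
  <chi_rho, chi_2> = (1/4)[1*(3)*conj(1) + 1*(3)*conj(1) + 1*(1)*conj(-1) + 1*(1)*conj(-1)]
      = (1/4)[(3) + (3) + (-1) + (-1)] = 4/4 = 1
  <chi_rho, chi_3> = (1/4)[1*(3)*conj(1) + 1*(3)*conj(-1) + 1*(1)*conj(1) + 1*(1)*conj(-1)]
      = (1/4)[(3) + (-3) + (1) + (-1)] = 0/4 = 0
  <chi_rho, chi_4> = (1/4)[1*(3)*conj(1) + 1*(3)*conj(-1) + 1*(1)*conj(-1) + 1*(1)*conj(1)]
      = (1/4)[(3) + (-3) + (-1) + (1)] = 0/4 = 0
Dimension check: dim(rho) = sum (mult * dim) = 2*1 + 1*1 + 0*1 + 0*1 = 3 = chi_rho(e) = 3.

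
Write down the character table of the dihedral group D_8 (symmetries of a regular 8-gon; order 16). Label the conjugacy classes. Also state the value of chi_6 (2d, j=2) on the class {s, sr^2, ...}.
Conjugacy classes: {e} of size 1, {r^4} of size 1, {r^1, r^7} of size 2, {r^2, r^6} of size 2, {r^3, r^5} of size 2, {s, sr^2, ...} of size 4, {sr, sr^3, ...} of size 4.
Character table:
  irrep \ class              {e} (size 1)  {r^4} (size 1)  {r^1, r^7} (size 2)  {r^2, r^6} (size 2)  {r^3, r^5} (size 2)  {s, sr^2, ...} (size 4)  {sr, sr^3, ...} (size 4)
  chi_1 (triv)               1             1               1                    1                    1                    1                        1                       
  chi_2 (sign: r->1, s->-1)  1             1               1                    1                    1                    -1                       -1                      
  chi_3 (r->-1, s->1)        1             1               -1                   1                    -1                   1                        -1                      
  chi_4 (r->-1, s->-1)       1             1               -1                   1                    -1                   -1                       1                       
  chi_5 (2d, j=1)            2             -2              sqrt(2)              0                    -sqrt(2)             0                        0                       
  chi_6 (2d, j=2)            2             2               0                    -2                   0                    0                        0                       
  chi_7 (2d, j=3)            2             -2              -sqrt(2)             0                    sqrt(2)              0                        0                       

Spot check: chi_6 (2d, j=2) on {s, sr^2, ...} = 0.

Explanation: D_8 has order 2*8 = 16 with 7 conjugacy classes, hence 7 irreducibles. Sum of squared dims 1 + 1 + 1 + 1 + 4 + 4 + 4 = 16 = |G|. Linear characters come from the abelianisation; the 2-dimensional irreps have character r^k -> 2*cos(2*pi*j*k/8), reflections -> 0.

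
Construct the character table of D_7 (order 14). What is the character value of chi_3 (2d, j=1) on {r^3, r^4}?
Conjugacy classes: {e} of size 1, {r^1, r^6} of size 2, {r^2, r^5} of size 2, {r^3, r^4} of size 2, {s, sr, ..., sr^6} of size 7.
Character table:
  irrep \ class              {e} (size 1)  {r^1, r^6} (size 2)  {r^2, r^5} (size 2)  {r^3, r^4} (size 2)  {s, sr, ..., sr^6} (size 7)
  chi_1 (triv)               1             1                    1                    1                    1                          
  chi_2 (sign: r->1, s->-1)  1             1                    1                    1                    -1                         
  chi_3 (2d, j=1)            2             2*cos(2*pi/7)        -2*cos(3*pi/7)       -2*cos(pi/7)         0                          
  chi_4 (2d, j=2)            2             -2*cos(3*pi/7)       -2*cos(pi/7)         2*cos(2*pi/7)        0                          
  chi_5 (2d, j=3)            2             -2*cos(pi/7)         2*cos(2*pi/7)        -2*cos(3*pi/7)       0                          

Spot check: chi_3 (2d, j=1) on {r^3, r^4} = -2*cos(pi/7).

Argument: D_7 has order 2*7 = 14 with 5 conjugacy classes, hence 5 irreducibles. Sum of squared dims 1 + 1 + 4 + 4 + 4 = 14 = |G|. Linear characters come from the abelianisation; the 2-dimensional irreps have character r^k -> 2*cos(2*pi*j*k/7), reflections -> 0.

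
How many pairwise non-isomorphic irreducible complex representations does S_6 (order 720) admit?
11

Solution. The number of irreducible complex representations of a finite group equals its number of conjugacy classes. Conjugacy classes in S_6 correspond to cycle types, i.e. partitions of 6; there are p(6) = 11 of them, so S_6 (order 720) has exactly 11 irreducible complex representations.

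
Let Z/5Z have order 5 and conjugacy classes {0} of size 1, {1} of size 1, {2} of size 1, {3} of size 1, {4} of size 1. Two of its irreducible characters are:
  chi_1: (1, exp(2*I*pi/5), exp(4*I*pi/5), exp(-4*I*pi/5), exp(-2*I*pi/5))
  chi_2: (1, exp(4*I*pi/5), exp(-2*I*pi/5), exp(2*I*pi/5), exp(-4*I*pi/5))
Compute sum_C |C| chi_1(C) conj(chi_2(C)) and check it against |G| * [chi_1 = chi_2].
Sum = 0; so <chi_1, chi_2> = 0 (distinct irreducibles are orthogonal).

Reasoning: Compute term by term over conjugacy classes (|C| * chi_1(C) * conj(chi_2(C))):
  1*(1)*conj(1) + 1*(exp(2*I*pi/5))*conj(exp(4*I*pi/5)) + 1*(exp(4*I*pi/5))*conj(exp(-2*I*pi/5)) + 1*(exp(-4*I*pi/5))*conj(exp(2*I*pi/5)) + 1*(exp(-2*I*pi/5))*conj(exp(-4*I*pi/5))
  = (1) + (exp(-2*I*pi/5)) + (exp(-4*I*pi/5)) + (exp(4*I*pi/5)) + (exp(2*I*pi/5))
  = 0.
(Exp terms are combined using exp(i*s)*conj(exp(i*t)) = exp(i*(s-t)), and sums of them are collapsed using the identity that for every m > 1 the m distinct m-th roots of unity sum to 0, e.g. 1 + exp(2*I*pi/3) + exp(-2*I*pi/3) = 0.)
Dividing by |G| = 5 gives 0/5 = 0, matching the row-orthogonality relation <chi_1, chi_2> = [chi_1 = chi_2].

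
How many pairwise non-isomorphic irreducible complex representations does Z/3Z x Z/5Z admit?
15

Reasoning: The number of irreducible complex representations of a finite group equals its number of conjugacy classes. Z/3Z x Z/5Z is abelian of order 15, so every element is its own conjugacy class: 15 classes, so Z/3Z x Z/5Z (order 15) has exactly 15 irreducible complex representations.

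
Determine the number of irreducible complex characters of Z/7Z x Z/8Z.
56

Reasoning: The number of irreducible complex representations of a finite group equals its number of conjugacy classes. Z/7Z x Z/8Z is abelian of order 56, so every element is its own conjugacy class: 56 classes, so Z/7Z x Z/8Z (order 56) has exactly 56 irreducible complex representations.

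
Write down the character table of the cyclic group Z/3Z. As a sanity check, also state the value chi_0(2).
Character table of Z/3Z (irreps indexed chi_0,...,chi_2 with chi_k(m) = zeta_3^(k*m), zeta_3 = exp(2*pi*i/3)):
  irrep \ class  {0} (size 1)  {1} (size 1)    {2} (size 1)  
  chi_0          1             1               1             
  chi_1          1             exp(2*I*pi/3)   exp(-2*I*pi/3)
  chi_2          1             exp(-2*I*pi/3)  exp(2*I*pi/3) 

Spot check: chi_0(2) = zeta_3^(0*2) = zeta_3^0 = 1.

Proof sketch: Z/3Z is abelian, so all 3 irreducible complex representations are 1-dimensional. They are given by chi_k(m) = zeta_3^(k*m) for k = 0,...,2. Row orthogonality: sum_m chi_k(m) conj(chi_l(m)) = 3 * [k = l].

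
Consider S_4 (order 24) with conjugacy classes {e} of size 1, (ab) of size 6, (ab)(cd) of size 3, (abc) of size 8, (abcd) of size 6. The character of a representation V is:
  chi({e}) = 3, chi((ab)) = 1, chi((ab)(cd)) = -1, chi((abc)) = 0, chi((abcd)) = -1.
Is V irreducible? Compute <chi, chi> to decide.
Irreducible: <chi, chi> = 1.

<chi, chi> = (1/|G|) sum_C |C| * |chi(C)|^2 = (1/24)[1*|3|^2 + 6*|1|^2 + 3*|-1|^2 + 8*|0|^2 + 6*|-1|^2]
  = (1/24)[(9) + (6) + (3) + (0) + (6)] = 24/24 = 1.
A character is irreducible iff <chi, chi> = 1, so this representation is irreducible.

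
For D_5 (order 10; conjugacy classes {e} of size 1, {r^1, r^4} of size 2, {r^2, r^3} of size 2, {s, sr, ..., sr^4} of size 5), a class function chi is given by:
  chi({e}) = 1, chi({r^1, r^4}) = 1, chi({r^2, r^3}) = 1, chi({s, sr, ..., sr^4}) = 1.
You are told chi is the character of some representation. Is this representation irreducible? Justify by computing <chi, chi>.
Irreducible: <chi, chi> = 1.

Why: <chi, chi> = (1/|G|) sum_C |C| * |chi(C)|^2 = (1/10)[1*|1|^2 + 2*|1|^2 + 2*|1|^2 + 5*|1|^2]
  = (1/10)[(1) + (2) + (2) + (5)] = 10/10 = 1.
A character is irreducible iff <chi, chi> = 1, so this representation is irreducible.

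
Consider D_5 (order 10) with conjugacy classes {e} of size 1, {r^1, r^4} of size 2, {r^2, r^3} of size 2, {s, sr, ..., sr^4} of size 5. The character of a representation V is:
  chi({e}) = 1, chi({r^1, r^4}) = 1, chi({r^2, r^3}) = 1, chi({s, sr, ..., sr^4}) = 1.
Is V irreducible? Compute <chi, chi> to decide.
Irreducible: <chi, chi> = 1.

Working: <chi, chi> = (1/|G|) sum_C |C| * |chi(C)|^2 = (1/10)[1*|1|^2 + 2*|1|^2 + 2*|1|^2 + 5*|1|^2]
  = (1/10)[(1) + (2) + (2) + (5)] = 10/10 = 1.
A character is irreducible iff <chi, chi> = 1, so this representation is irreducible.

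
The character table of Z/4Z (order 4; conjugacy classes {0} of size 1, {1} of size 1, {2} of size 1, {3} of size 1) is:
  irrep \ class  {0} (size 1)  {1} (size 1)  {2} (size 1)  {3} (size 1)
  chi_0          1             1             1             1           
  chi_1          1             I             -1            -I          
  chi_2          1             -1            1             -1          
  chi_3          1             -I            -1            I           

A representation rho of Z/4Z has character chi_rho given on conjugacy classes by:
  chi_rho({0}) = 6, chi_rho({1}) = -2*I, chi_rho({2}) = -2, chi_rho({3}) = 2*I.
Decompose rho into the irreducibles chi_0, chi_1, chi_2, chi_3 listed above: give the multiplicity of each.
Multiplicities: chi_0: 1, chi_1: 1, chi_2: 1, chi_3: 3.

Solution. Use <chi_rho, chi> = (1/|G|) sum_C |C| * chi_rho(C) * conj(chi(C)) with |G| = 4 for each irreducible chi in the table:
  <chi_rho, chi_0> = (1/4)[1*(6)*conj(1) + 1*(-2*I)*conj(1) + 1*(-2)*conj(1) + 1*(2*I)*conj(1)]
      = (1/4)[(6) + (-2*I) + (-2) + (2*I)] = 4/4 = 1
  <chi_rho, chi_1> = (1/4)[1*(6)*conj(1) + 1*(-2*I)*conj(I) + 1*(-2)*conj(-1) + 1*(2*I)*conj(-I)]
      = (1/4)[(6) + (-2) + (2) + (-2)] = 4/4 = 1
  <chi_rho, chi_2> = (1/4)[1*(6)*conj(1) + 1*(-2*I)*conj(-1) + 1*(-2)*conj(1) + 1*(2*I)*conj(-1)]
      = (1/4)[(6) + (2*I) + (-2) + (-2*I)] = 4/4 = 1
  <chi_rho, chi_3> = (1/4)[1*(6)*conj(1) + 1*(-2*I)*conj(-I) + 1*(-2)*conj(-1) + 1*(2*I)*conj(I)]
      = (1/4)[(6) + (2) + (2) + (2)] = 12/4 = 3
(Exp terms are combined using exp(i*s)*conj(exp(i*t)) = exp(i*(s-t)), and sums of them are collapsed using the identity that for every m > 1 the m distinct m-th roots of unity sum to 0, e.g. 1 + exp(2*I*pi/3) + exp(-2*I*pi/3) = 0.)
Dimension check: dim(rho) = sum (mult * dim) = 1*1 + 1*1 + 1*1 + 3*1 = 6 = chi_rho(e) = 6.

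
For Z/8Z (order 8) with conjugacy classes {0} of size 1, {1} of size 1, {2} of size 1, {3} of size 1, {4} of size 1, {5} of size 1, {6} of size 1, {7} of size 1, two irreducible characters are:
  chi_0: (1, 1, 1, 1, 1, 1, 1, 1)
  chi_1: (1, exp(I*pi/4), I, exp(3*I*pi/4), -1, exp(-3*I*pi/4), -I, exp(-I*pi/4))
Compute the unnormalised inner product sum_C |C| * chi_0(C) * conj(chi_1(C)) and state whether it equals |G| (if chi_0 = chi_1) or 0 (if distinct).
Sum = 0; so <chi_0, chi_1> = 0 (distinct irreducibles are orthogonal).

Why: Compute term by term over conjugacy classes (|C| * chi_0(C) * conj(chi_1(C))):
  1*(1)*conj(1) + 1*(1)*conj(exp(I*pi/4)) + 1*(1)*conj(I) + 1*(1)*conj(exp(3*I*pi/4)) + 1*(1)*conj(-1) + 1*(1)*conj(exp(-3*I*pi/4)) + 1*(1)*conj(-I) + 1*(1)*conj(exp(-I*pi/4))
  = (1) + (exp(-I*pi/4)) + (-I) + (exp(-3*I*pi/4)) + (-1) + (exp(3*I*pi/4)) + (I) + (exp(I*pi/4))
  = 0.
(Exp terms are combined using exp(i*s)*conj(exp(i*t)) = exp(i*(s-t)), and sums of them are collapsed using the identity that for every m > 1 the m distinct m-th roots of unity sum to 0, e.g. 1 + exp(2*I*pi/3) + exp(-2*I*pi/3) = 0.)
Dividing by |G| = 8 gives 0/8 = 0, matching the row-orthogonality relation <chi_0, chi_1> = [chi_0 = chi_1].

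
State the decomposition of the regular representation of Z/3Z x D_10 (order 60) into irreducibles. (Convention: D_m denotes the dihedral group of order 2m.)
Each irreducible V_i of dimension d_i appears with multiplicity d_i, i.e. rho_reg = (direct sum over all irreducibles V_i) d_i V_i. The irreducible dimensions for Z/3Z x D_10 are 1, 1, 1, 1, 1, 1, 1, 1, 1, 1, 1, 1, 2, 2, 2, 2, 2, 2, 2, 2, 2, 2, 2, 2: 12 irreducibles of dimension 1, each with multiplicity 1; 12 irreducibles of dimension 2, each with multiplicity 2. Total dimension 12*1*1 + 12*2*2 = 60 = |G|.

Reasoning: General theorem: in the regular representation of a finite group G, each irreducible appears with multiplicity equal to its dimension. Check: dim(rho_reg) = sum d_i^2 = 1 + 1 + 1 + 1 + 1 + 1 + 1 + 1 + 1 + 1 + 1 + 1 + 4 + 4 + 4 + 4 + 4 + 4 + 4 + 4 + 4 + 4 + 4 + 4 = 60 = |G|.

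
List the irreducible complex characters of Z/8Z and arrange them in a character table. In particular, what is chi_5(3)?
Character table of Z/8Z (irreps indexed chi_0,...,chi_7 with chi_k(m) = zeta_8^(k*m), zeta_8 = exp(2*pi*i/8)):
  irrep \ class  {0} (size 1)  {1} (size 1)    {2} (size 1)  {3} (size 1)    {4} (size 1)  {5} (size 1)    {6} (size 1)  {7} (size 1)  
  chi_0          1             1               1             1               1             1               1             1             
  chi_1          1             exp(I*pi/4)     I             exp(3*I*pi/4)   -1            exp(-3*I*pi/4)  -I            exp(-I*pi/4)  
  chi_2          1             I               -1            -I              1             I               -1            -I            
  chi_3          1             exp(3*I*pi/4)   -I            exp(I*pi/4)     -1            exp(-I*pi/4)    I             exp(-3*I*pi/4)
  chi_4          1             -1              1             -1              1             -1              1             -1            
  chi_5          1             exp(-3*I*pi/4)  I             exp(-I*pi/4)    -1            exp(I*pi/4)     -I            exp(3*I*pi/4) 
  chi_6          1             -I              -1            I               1             -I              -1            I             
  chi_7          1             exp(-I*pi/4)    -I            exp(-3*I*pi/4)  -1            exp(3*I*pi/4)   I             exp(I*pi/4)   

Spot check: chi_5(3) = zeta_8^(5*3) = zeta_8^15 = exp(-I*pi/4).

Z/8Z is abelian, so all 8 irreducible complex representations are 1-dimensional. They are given by chi_k(m) = zeta_8^(k*m) for k = 0,...,7. Row orthogonality: sum_m chi_k(m) conj(chi_l(m)) = 8 * [k = l].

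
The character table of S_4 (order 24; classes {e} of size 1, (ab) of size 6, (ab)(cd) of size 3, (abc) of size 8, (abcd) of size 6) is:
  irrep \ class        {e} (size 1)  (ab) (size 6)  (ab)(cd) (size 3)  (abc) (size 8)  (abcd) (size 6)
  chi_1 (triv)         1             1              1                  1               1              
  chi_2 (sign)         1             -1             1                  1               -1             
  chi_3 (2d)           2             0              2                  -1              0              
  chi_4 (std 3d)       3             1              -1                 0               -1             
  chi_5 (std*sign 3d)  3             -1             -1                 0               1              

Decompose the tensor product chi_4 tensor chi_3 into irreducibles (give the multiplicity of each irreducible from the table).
chi_4 tensor chi_3 = chi_4 + chi_5 (all other irreducibles have multiplicity 0).

Why: The character of a tensor product is the pointwise product (chi_4 * chi_3)(C) = chi_4(C) * chi_3(C):
  {e}: (3)*(2), (ab): (1)*(0), (ab)(cd): (-1)*(2), (abc): (0)*(-1), (abcd): (-1)*(0)
so (chi_4 * chi_3) takes values
  {e} -> 6, (ab) -> 0, (ab)(cd) -> -2, (abc) -> 0, (abcd) -> 0.
Now take the inner product of this character with each irreducible chi from the table, <chi_4*chi_3, chi> = (1/24) sum_C |C| (chi_4*chi_3)(C) conj(chi(C)):
  <chi_4*chi_3, chi_1> = (1/24)[1*(6)*conj(1) + 6*(0)*conj(1) + 3*(-2)*conj(1) + 8*(0)*conj(1) + 6*(0)*conj(1)]
      = (1/24)[(6) + (0) + (-6) + (0) + (0)] = 0/24 = 0
  <chi_4*chi_3, chi_2> = (1/24)[1*(6)*conj(1) + 6*(0)*conj(-1) + 3*(-2)*conj(1) + 8*(0)*conj(1) + 6*(0)*conj(-1)]
      = (1/24)[(6) + (0) + (-6) + (0) + (0)] = 0/24 = 0
  <chi_4*chi_3, chi_3> = (1/24)[1*(6)*conj(2) + 6*(0)*conj(0) + 3*(-2)*conj(2) + 8*(0)*conj(-1) + 6*(0)*conj(0)]
      = (1/24)[(12) + (0) + (-12) + (0) + (0)] = 0/24 = 0
  <chi_4*chi_3, chi_4> = (1/24)[1*(6)*conj(3) + 6*(0)*conj(1) + 3*(-2)*conj(-1) + 8*(0)*conj(0) + 6*(0)*conj(-1)]
      = (1/24)[(18) + (0) + (6) + (0) + (0)] = 24/24 = 1
  <chi_4*chi_3, chi_5> = (1/24)[1*(6)*conj(3) + 6*(0)*conj(-1) + 3*(-2)*conj(-1) + 8*(0)*conj(0) + 6*(0)*conj(1)]
      = (1/24)[(18) + (0) + (6) + (0) + (0)] = 24/24 = 1
Hence the multiplicities are chi_4: 1, chi_5: 1. Dimension check: dim(chi_4)*dim(chi_3) = 3*2 = 6 and sum (mult * dim) = 1*3 + 1*3 = 6.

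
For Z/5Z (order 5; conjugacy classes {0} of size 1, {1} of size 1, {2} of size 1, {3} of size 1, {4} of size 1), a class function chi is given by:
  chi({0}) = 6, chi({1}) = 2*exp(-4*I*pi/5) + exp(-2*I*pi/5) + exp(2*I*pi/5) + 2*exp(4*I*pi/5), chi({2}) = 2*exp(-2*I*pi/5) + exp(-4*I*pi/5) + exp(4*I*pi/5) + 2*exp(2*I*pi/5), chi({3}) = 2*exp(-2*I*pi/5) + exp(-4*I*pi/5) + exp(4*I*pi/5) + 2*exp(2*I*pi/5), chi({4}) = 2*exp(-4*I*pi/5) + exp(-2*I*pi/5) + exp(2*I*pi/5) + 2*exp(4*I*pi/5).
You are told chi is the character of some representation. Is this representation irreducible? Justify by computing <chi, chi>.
Not irreducible (reducible): <chi, chi> = 10 > 1.

Proof sketch: <chi, chi> = (1/|G|) sum_C |C| * |chi(C)|^2 = (1/5)[1*|6|^2 + 1*|2*exp(-4*I*pi/5) + exp(-2*I*pi/5) + exp(2*I*pi/5) + 2*exp(4*I*pi/5)|^2 + 1*|2*exp(-2*I*pi/5) + exp(-4*I*pi/5) + exp(4*I*pi/5) + 2*exp(2*I*pi/5)|^2 + 1*|2*exp(-2*I*pi/5) + exp(-4*I*pi/5) + exp(4*I*pi/5) + 2*exp(2*I*pi/5)|^2 + 1*|2*exp(-4*I*pi/5) + exp(-2*I*pi/5) + exp(2*I*pi/5) + 2*exp(4*I*pi/5)|^2]
  = (1/5)[(36) + (10 + 8*exp(-2*I*pi/5) + 5*exp(-4*I*pi/5) + 5*exp(4*I*pi/5) + 8*exp(2*I*pi/5)) + (10 + 5*exp(-2*I*pi/5) + 8*exp(-4*I*pi/5) + 8*exp(4*I*pi/5) + 5*exp(2*I*pi/5)) + (10 + 5*exp(-2*I*pi/5) + 8*exp(-4*I*pi/5) + 8*exp(4*I*pi/5) + 5*exp(2*I*pi/5)) + (10 + 8*exp(-2*I*pi/5) + 5*exp(-4*I*pi/5) + 5*exp(4*I*pi/5) + 8*exp(2*I*pi/5))] = 50/5 = 10.
(Exp terms are combined using exp(i*s)*conj(exp(i*t)) = exp(i*(s-t)), and sums of them are collapsed using the identity that for every m > 1 the m distinct m-th roots of unity sum to 0, e.g. 1 + exp(2*I*pi/3) + exp(-2*I*pi/3) = 0.)
A character is irreducible iff <chi, chi> = 1, so this representation is reducible.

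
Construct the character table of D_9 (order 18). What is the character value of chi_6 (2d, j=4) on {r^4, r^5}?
Conjugacy classes: {e} of size 1, {r^1, r^8} of size 2, {r^2, r^7} of size 2, {r^3, r^6} of size 2, {r^4, r^5} of size 2, {s, sr, ..., sr^8} of size 9.
Character table:
  irrep \ class              {e} (size 1)  {r^1, r^8} (size 2)  {r^2, r^7} (size 2)  {r^3, r^6} (size 2)  {r^4, r^5} (size 2)  {s, sr, ..., sr^8} (size 9)
  chi_1 (triv)               1             1                    1                    1                    1                    1                          
  chi_2 (sign: r->1, s->-1)  1             1                    1                    1                    1                    -1                         
  chi_3 (2d, j=1)            2             2*cos(2*pi/9)        2*cos(4*pi/9)        -1                   -2*cos(pi/9)         0                          
  chi_4 (2d, j=2)            2             2*cos(4*pi/9)        -2*cos(pi/9)         -1                   2*cos(2*pi/9)        0                          
  chi_5 (2d, j=3)            2             -1                   -1                   2                    -1                   0                          
  chi_6 (2d, j=4)            2             -2*cos(pi/9)         2*cos(2*pi/9)        -1                   2*cos(4*pi/9)        0                          

Spot check: chi_6 (2d, j=4) on {r^4, r^5} = 2*cos(4*pi/9).

Proof sketch: D_9 has order 2*9 = 18 with 6 conjugacy classes, hence 6 irreducibles. Sum of squared dims 1 + 1 + 4 + 4 + 4 + 4 = 18 = |G|. Linear characters come from the abelianisation; the 2-dimensional irreps have character r^k -> 2*cos(2*pi*j*k/9), reflections -> 0.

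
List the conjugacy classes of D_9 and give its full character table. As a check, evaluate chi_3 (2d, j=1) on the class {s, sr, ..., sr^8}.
Conjugacy classes: {e} of size 1, {r^1, r^8} of size 2, {r^2, r^7} of size 2, {r^3, r^6} of size 2, {r^4, r^5} of size 2, {s, sr, ..., sr^8} of size 9.
Character table:
  irrep \ class              {e} (size 1)  {r^1, r^8} (size 2)  {r^2, r^7} (size 2)  {r^3, r^6} (size 2)  {r^4, r^5} (size 2)  {s, sr, ..., sr^8} (size 9)
  chi_1 (triv)               1             1                    1                    1                    1                    1                          
  chi_2 (sign: r->1, s->-1)  1             1                    1                    1                    1                    -1                         
  chi_3 (2d, j=1)            2             2*cos(2*pi/9)        2*cos(4*pi/9)        -1                   -2*cos(pi/9)         0                          
  chi_4 (2d, j=2)            2             2*cos(4*pi/9)        -2*cos(pi/9)         -1                   2*cos(2*pi/9)        0                          
  chi_5 (2d, j=3)            2             -1                   -1                   2                    -1                   0                          
  chi_6 (2d, j=4)            2             -2*cos(pi/9)         2*cos(2*pi/9)        -1                   2*cos(4*pi/9)        0                          

Spot check: chi_3 (2d, j=1) on {s, sr, ..., sr^8} = 0.

D_9 has order 2*9 = 18 with 6 conjugacy classes, hence 6 irreducibles. Sum of squared dims 1 + 1 + 4 + 4 + 4 + 4 = 18 = |G|. Linear characters come from the abelianisation; the 2-dimensional irreps have character r^k -> 2*cos(2*pi*j*k/9), reflections -> 0.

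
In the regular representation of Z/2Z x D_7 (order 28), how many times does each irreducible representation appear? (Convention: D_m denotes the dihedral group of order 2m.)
Each irreducible V_i of dimension d_i appears with multiplicity d_i, i.e. rho_reg = (direct sum over all irreducibles V_i) d_i V_i. The irreducible dimensions for Z/2Z x D_7 are 1, 1, 1, 1, 2, 2, 2, 2, 2, 2: 4 irreducibles of dimension 1, each with multiplicity 1; 6 irreducibles of dimension 2, each with multiplicity 2. Total dimension 4*1*1 + 6*2*2 = 28 = |G|.

Derivation: General theorem: in the regular representation of a finite group G, each irreducible appears with multiplicity equal to its dimension. Check: dim(rho_reg) = sum d_i^2 = 1 + 1 + 1 + 1 + 4 + 4 + 4 + 4 + 4 + 4 = 28 = |G|.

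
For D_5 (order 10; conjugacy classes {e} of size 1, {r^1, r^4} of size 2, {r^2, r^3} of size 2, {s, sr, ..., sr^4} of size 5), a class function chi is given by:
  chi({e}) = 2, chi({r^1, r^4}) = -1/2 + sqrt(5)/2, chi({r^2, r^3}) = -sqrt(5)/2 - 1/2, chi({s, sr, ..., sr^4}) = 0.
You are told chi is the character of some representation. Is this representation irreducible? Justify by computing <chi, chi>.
Irreducible: <chi, chi> = 1.

Justification: <chi, chi> = (1/|G|) sum_C |C| * |chi(C)|^2 = (1/10)[1*|2|^2 + 2*|-1/2 + sqrt(5)/2|^2 + 2*|-sqrt(5)/2 - 1/2|^2 + 5*|0|^2]
  = (1/10)[(4) + (3 - sqrt(5)) + (sqrt(5) + 3) + (0)] = 10/10 = 1.
A character is irreducible iff <chi, chi> = 1, so this representation is irreducible.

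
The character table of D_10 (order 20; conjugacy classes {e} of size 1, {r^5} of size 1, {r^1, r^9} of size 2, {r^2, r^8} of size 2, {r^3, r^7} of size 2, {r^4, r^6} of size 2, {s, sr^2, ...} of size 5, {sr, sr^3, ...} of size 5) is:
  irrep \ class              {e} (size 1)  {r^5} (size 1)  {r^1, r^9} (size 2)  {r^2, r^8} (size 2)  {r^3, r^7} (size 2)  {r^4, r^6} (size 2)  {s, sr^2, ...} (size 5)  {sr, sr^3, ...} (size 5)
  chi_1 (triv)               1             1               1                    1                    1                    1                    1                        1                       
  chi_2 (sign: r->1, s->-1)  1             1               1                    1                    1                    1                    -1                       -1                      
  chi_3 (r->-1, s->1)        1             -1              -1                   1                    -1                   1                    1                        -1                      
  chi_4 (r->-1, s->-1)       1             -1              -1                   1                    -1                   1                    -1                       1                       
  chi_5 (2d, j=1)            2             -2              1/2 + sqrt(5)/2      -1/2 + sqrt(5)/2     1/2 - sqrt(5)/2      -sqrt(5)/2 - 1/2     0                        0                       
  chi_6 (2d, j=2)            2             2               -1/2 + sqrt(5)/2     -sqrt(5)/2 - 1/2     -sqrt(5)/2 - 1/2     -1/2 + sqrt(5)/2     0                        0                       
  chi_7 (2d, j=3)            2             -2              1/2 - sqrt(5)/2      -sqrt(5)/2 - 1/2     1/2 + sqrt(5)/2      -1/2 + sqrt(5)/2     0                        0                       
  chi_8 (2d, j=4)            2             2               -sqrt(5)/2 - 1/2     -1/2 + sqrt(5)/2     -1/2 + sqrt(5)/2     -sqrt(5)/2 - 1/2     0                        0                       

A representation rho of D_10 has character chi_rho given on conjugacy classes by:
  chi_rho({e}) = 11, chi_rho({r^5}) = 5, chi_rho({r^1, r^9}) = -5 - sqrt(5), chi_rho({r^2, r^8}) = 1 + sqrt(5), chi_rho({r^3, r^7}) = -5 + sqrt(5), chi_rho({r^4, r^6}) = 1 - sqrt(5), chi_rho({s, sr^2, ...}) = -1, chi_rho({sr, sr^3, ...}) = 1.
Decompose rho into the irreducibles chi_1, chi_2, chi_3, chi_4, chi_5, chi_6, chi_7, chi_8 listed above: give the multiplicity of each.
Multiplicities: chi_1: 0, chi_2: 0, chi_3: 1, chi_4: 2, chi_5: 0, chi_6: 1, chi_7: 0, chi_8: 3.

Working: Use <chi_rho, chi> = (1/|G|) sum_C |C| * chi_rho(C) * conj(chi(C)) with |G| = 20 for each irreducible chi in the table:
  <chi_rho, chi_1> = (1/20)[1*(11)*conj(1) + 1*(5)*conj(1) + 2*(-5 - sqrt(5))*conj(1) + 2*(1 + sqrt(5))*conj(1) + 2*(-5 + sqrt(5))*conj(1) + 2*(1 - sqrt(5))*conj(1) + 5*(-1)*conj(1) + 5*(1)*conj(1)]
      = (1/20)[(11) + (5) + (-10 - 2*sqrt(5)) + (2 + 2*sqrt(5)) + (-10 + 2*sqrt(5)) + (2 - 2*sqrt(5)) + (-5) + (5)] = 0/20 = 0
  <chi_rho, chi_2> = (1/20)[1*(11)*conj(1) + 1*(5)*conj(1) + 2*(-5 - sqrt(5))*conj(1) + 2*(1 + sqrt(5))*conj(1) + 2*(-5 + sqrt(5))*conj(1) + 2*(1 - sqrt(5))*conj(1) + 5*(-1)*conj(-1) + 5*(1)*conj(-1)]
      = (1/20)[(11) + (5) + (-10 - 2*sqrt(5)) + (2 + 2*sqrt(5)) + (-10 + 2*sqrt(5)) + (2 - 2*sqrt(5)) + (5) + (-5)] = 0/20 = 0
  <chi_rho, chi_3> = (1/20)[1*(11)*conj(1) + 1*(5)*conj(-1) + 2*(-5 - sqrt(5))*conj(-1) + 2*(1 + sqrt(5))*conj(1) + 2*(-5 + sqrt(5))*conj(-1) + 2*(1 - sqrt(5))*conj(1) + 5*(-1)*conj(1) + 5*(1)*conj(-1)]
      = (1/20)[(11) + (-5) + (2*sqrt(5) + 10) + (2 + 2*sqrt(5)) + (10 - 2*sqrt(5)) + (2 - 2*sqrt(5)) + (-5) + (-5)] = 20/20 = 1
  <chi_rho, chi_4> = (1/20)[1*(11)*conj(1) + 1*(5)*conj(-1) + 2*(-5 - sqrt(5))*conj(-1) + 2*(1 + sqrt(5))*conj(1) + 2*(-5 + sqrt(5))*conj(-1) + 2*(1 - sqrt(5))*conj(1) + 5*(-1)*conj(-1) + 5*(1)*conj(1)]
      = (1/20)[(11) + (-5) + (2*sqrt(5) + 10) + (2 + 2*sqrt(5)) + (10 - 2*sqrt(5)) + (2 - 2*sqrt(5)) + (5) + (5)] = 40/20 = 2
  <chi_rho, chi_5> = (1/20)[1*(11)*conj(2) + 1*(5)*conj(-2) + 2*(-5 - sqrt(5))*conj(1/2 + sqrt(5)/2) + 2*(1 + sqrt(5))*conj(-1/2 + sqrt(5)/2) + 2*(-5 + sqrt(5))*conj(1/2 - sqrt(5)/2) + 2*(1 - sqrt(5))*conj(-sqrt(5)/2 - 1/2) + 5*(-1)*conj(0) + 5*(1)*conj(0)]
      = (1/20)[(22) + (-10) + (-6*sqrt(5) - 10) + (4) + (-10 + 6*sqrt(5)) + (4) + (0) + (0)] = 0/20 = 0
  <chi_rho, chi_6> = (1/20)[1*(11)*conj(2) + 1*(5)*conj(2) + 2*(-5 - sqrt(5))*conj(-1/2 + sqrt(5)/2) + 2*(1 + sqrt(5))*conj(-sqrt(5)/2 - 1/2) + 2*(-5 + sqrt(5))*conj(-sqrt(5)/2 - 1/2) + 2*(1 - sqrt(5))*conj(-1/2 + sqrt(5)/2) + 5*(-1)*conj(0) + 5*(1)*conj(0)]
      = (1/20)[(22) + (10) + (-4*sqrt(5)) + (-6 - 2*sqrt(5)) + (4*sqrt(5)) + (-6 + 2*sqrt(5)) + (0) + (0)] = 20/20 = 1
  <chi_rho, chi_7> = (1/20)[1*(11)*conj(2) + 1*(5)*conj(-2) + 2*(-5 - sqrt(5))*conj(1/2 - sqrt(5)/2) + 2*(1 + sqrt(5))*conj(-sqrt(5)/2 - 1/2) + 2*(-5 + sqrt(5))*conj(1/2 + sqrt(5)/2) + 2*(1 - sqrt(5))*conj(-1/2 + sqrt(5)/2) + 5*(-1)*conj(0) + 5*(1)*conj(0)]
      = (1/20)[(22) + (-10) + (4*sqrt(5)) + (-6 - 2*sqrt(5)) + (-4*sqrt(5)) + (-6 + 2*sqrt(5)) + (0) + (0)] = 0/20 = 0
  <chi_rho, chi_8> = (1/20)[1*(11)*conj(2) + 1*(5)*conj(2) + 2*(-5 - sqrt(5))*conj(-sqrt(5)/2 - 1/2) + 2*(1 + sqrt(5))*conj(-1/2 + sqrt(5)/2) + 2*(-5 + sqrt(5))*conj(-1/2 + sqrt(5)/2) + 2*(1 - sqrt(5))*conj(-sqrt(5)/2 - 1/2) + 5*(-1)*conj(0) + 5*(1)*conj(0)]
      = (1/20)[(22) + (10) + (10 + 6*sqrt(5)) + (4) + (10 - 6*sqrt(5)) + (4) + (0) + (0)] = 60/20 = 3
Dimension check: dim(rho) = sum (mult * dim) = 0*1 + 0*1 + 1*1 + 2*1 + 0*2 + 1*2 + 0*2 + 3*2 = 11 = chi_rho(e) = 11.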